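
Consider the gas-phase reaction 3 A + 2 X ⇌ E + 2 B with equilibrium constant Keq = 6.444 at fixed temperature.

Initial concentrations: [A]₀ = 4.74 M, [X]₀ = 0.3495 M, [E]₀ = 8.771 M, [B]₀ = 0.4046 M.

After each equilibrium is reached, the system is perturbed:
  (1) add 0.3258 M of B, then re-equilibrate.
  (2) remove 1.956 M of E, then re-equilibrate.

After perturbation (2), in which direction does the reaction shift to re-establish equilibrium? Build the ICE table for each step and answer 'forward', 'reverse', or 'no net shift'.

Direction: forward

Q₀ = 0.1104 vs Keq = 6.444 ⇒ Q<K, forward
Step 1:
                    A           X           E           B
  I              4.74      0.3495       8.771      0.4046
  C           -0.3943     -0.2629      0.1314      0.2629
  E             4.346      0.0866       8.902      0.6675
  solve Keq expr → x = 0.1314; check Q = 6.444
Then add 0.3258 M of B.
Step 2:
                    A           X           E           B
  I             4.346      0.0866       8.902      0.9933
  C           0.05299     0.03533    -0.01766    -0.03533
  E             4.399      0.1219       8.885       0.958
  solve Keq expr → x = -0.01766; check Q = 6.444
Then remove 1.956 M of E.
Step 3:
                    A           X           E           B
  I             4.399      0.1219       6.929       0.958
  C          -0.01824    -0.01216    0.006079     0.01216
  E              4.38      0.1098       6.935      0.9701
  solve Keq expr → x = 0.006079; check Q = 6.444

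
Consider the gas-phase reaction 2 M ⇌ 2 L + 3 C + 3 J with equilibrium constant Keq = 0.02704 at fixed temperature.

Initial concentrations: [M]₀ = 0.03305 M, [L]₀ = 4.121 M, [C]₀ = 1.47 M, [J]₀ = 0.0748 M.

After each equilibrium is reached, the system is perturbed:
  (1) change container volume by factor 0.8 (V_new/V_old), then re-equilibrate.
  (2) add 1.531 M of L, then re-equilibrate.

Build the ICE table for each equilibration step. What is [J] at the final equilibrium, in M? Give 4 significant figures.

[J]_eq = 0.01023 M

Q₀ = 20.67 vs Keq = 0.02704 ⇒ Q>K, reverse
Step 1:
                    M           L           C           J
  I           0.03305       4.121        1.47      0.0748
  C           0.04014    -0.04014    -0.06021    -0.06021
  E           0.07319       4.081        1.41     0.01459
  solve Keq expr → x = -0.02007; check Q = 0.02704
Then change container volume by factor 0.8 (V_new/V_old).
Step 2:
                    M           L           C           J
  I           0.09149       5.101       1.762     0.01823
  C          0.004112   -0.004112   -0.006169   -0.006169
  E            0.0956       5.097       1.756     0.01207
  solve Keq expr → x = -0.002056; check Q = 0.02704
Then add 1.531 M of L.
Step 3:
                    M           L           C           J
  I            0.0956       6.628       1.756     0.01207
  C          0.001226   -0.001226    -0.00184    -0.00184
  E           0.09683       6.627       1.754     0.01023
  solve Keq expr → x = -6.1325e-04; check Q = 0.02704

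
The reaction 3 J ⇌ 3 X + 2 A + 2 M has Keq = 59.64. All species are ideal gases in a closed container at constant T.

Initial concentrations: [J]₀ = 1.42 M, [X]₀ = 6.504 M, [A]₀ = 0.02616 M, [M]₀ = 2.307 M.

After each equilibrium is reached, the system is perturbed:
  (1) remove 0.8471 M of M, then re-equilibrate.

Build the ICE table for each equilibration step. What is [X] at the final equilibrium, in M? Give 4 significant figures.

Q₀ = 0.35 vs Keq = 59.64 ⇒ Q<K, forward
Step 1:
                  J         X         A         M
  I            1.42     6.504   0.02616     2.307
  C         -0.2805    0.2805     0.187     0.187
  E            1.14     6.784    0.2131     2.494
  solve Keq expr → x = 0.09349; check Q = 59.64
Then remove 0.8471 M of M.
Step 2:
                  J         X         A         M
  I            1.14     6.784    0.2131     1.647
  C        -0.08733   0.08733   0.05822   0.05822
  E           1.052     6.872    0.2714     1.705
  solve Keq expr → x = 0.02911; check Q = 59.64

[X]_eq = 6.872 M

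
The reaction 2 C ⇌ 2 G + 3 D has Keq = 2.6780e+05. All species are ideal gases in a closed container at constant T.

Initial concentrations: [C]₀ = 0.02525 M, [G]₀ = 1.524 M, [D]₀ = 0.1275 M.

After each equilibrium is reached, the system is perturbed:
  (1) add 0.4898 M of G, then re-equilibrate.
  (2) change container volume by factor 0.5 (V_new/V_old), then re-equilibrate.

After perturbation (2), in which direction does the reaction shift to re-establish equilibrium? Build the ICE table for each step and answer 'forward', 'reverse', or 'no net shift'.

Direction: reverse

Q₀ = 7.551 vs Keq = 2.6780e+05 ⇒ Q<K, forward
Step 1:
                    C           G           D
  init        0.02525       1.524      0.1275
  Δ          -0.02505     0.02505     0.03757
  eq       2.0076e-04       1.549      0.1651
  solve Keq expr → x = 0.01252; check Q = 2.6780e+05
Then add 0.4898 M of G.
Step 2:
                    C           G           D
  init     2.0076e-04       2.039      0.1651
  Δ        6.3243e-05 -6.3243e-05 -9.4865e-05
  eq       2.6400e-04       2.039       0.165
  solve Keq expr → x = -3.1622e-05; check Q = 2.6780e+05
Then change container volume by factor 0.5 (V_new/V_old).
Step 3:
                    C           G           D
  init     5.2801e-04       4.078        0.33
  Δ        9.5536e-04 -9.5536e-04   -0.001433
  eq         0.001483       4.077      0.3285
  solve Keq expr → x = -4.7768e-04; check Q = 2.6780e+05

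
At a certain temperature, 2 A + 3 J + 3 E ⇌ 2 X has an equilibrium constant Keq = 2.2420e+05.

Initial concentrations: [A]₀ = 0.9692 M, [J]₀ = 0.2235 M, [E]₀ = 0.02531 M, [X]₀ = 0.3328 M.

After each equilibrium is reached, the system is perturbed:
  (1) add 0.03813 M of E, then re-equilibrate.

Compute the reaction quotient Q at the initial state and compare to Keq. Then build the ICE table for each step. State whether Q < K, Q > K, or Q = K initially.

Q₀ = 6.5137e+05; Q > K (proceeds reverse)

Q₀ = 6.5137e+05 vs Keq = 2.2420e+05 ⇒ Q>K, reverse
Step 1:
                   A          J          E          X
  init        0.9692     0.2235    0.02531     0.3328
  Δ         0.005916   0.008874   0.008874  -0.005916
  eq          0.9751     0.2324    0.03418     0.3269
  solve Keq expr → x = -0.002958; check Q = 2.2420e+05
Then add 0.03813 M of E.
Step 2:
                   A          J          E          X
  init        0.9751     0.2324    0.07231     0.3269
  Δ         -0.02047   -0.03071   -0.03071    0.02047
  eq          0.9546     0.2017     0.0416     0.3474
  solve Keq expr → x = 0.01024; check Q = 2.2420e+05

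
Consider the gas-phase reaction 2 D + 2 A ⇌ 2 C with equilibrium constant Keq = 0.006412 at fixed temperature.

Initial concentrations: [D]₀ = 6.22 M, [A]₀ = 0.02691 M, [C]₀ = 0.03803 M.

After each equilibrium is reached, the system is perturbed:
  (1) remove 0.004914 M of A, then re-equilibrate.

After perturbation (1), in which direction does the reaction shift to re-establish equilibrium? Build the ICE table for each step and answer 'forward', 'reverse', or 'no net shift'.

Direction: reverse

Q₀ = 0.05162 vs Keq = 0.006412 ⇒ Q>K, reverse
Step 1:
                  D         A         C
  Initial      6.22   0.02691   0.03803
  Change     0.0164    0.0164   -0.0164
  Equil       6.236   0.04331   0.02163
  solve Keq expr → x = -0.008201; check Q = 0.006412
Then remove 0.004914 M of A.
Step 2:
                  D         A         C
  Initial     6.236    0.0384   0.02163
  Change   0.001633  0.001633 -0.001633
  Equil       6.238   0.04003      0.02
  solve Keq expr → x = -8.1658e-04; check Q = 0.006412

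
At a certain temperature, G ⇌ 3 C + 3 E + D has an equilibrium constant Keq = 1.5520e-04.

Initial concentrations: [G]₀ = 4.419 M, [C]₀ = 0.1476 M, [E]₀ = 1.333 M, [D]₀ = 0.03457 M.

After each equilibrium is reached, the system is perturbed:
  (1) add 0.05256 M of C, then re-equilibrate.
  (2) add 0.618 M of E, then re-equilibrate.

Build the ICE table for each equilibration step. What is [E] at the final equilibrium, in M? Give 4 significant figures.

[E]_eq = 1.914 M

Q₀ = 5.9583e-05 vs Keq = 1.5520e-04 ⇒ Q<K, forward
Step 1:
                   G          C          E          D
  I            4.419     0.1476      1.333    0.03457
  C           -0.011      0.033      0.033      0.011
  E            4.408     0.1806      1.366    0.04557
  solve Keq expr → x = 0.011; check Q = 1.5520e-04
Then add 0.05256 M of C.
Step 2:
                   G          C          E          D
  I            4.408     0.2332      1.366    0.04557
  C          0.01046   -0.03137   -0.03137   -0.01046
  E            4.418     0.2018      1.335    0.03511
  solve Keq expr → x = -0.01046; check Q = 1.5520e-04
Then add 0.618 M of E.
Step 3:
                   G          C          E          D
  I            4.418     0.2018      1.953    0.03511
  C          0.01273   -0.03818   -0.03818   -0.01273
  E            4.431     0.1636      1.914    0.02238
  solve Keq expr → x = -0.01273; check Q = 1.5520e-04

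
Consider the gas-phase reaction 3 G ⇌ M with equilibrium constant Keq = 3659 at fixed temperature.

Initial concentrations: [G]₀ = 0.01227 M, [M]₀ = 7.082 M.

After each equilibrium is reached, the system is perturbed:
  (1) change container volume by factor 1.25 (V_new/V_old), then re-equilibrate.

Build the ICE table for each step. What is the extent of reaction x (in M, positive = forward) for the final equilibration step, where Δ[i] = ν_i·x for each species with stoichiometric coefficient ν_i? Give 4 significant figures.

x = -0.005309 M

Q₀ = 3.8337e+06 vs Keq = 3659 ⇒ Q>K, reverse
Step 1:
                  G         M
  I         0.01227     7.082
  C          0.1121  -0.03738
  E          0.1244     7.045
  solve Keq expr → x = -0.03738; check Q = 3659
Then change container volume by factor 1.25 (V_new/V_old).
Step 2:
                  G         M
  I         0.09952     5.636
  C         0.01593 -0.005309
  E          0.1154      5.63
  solve Keq expr → x = -0.005309; check Q = 3659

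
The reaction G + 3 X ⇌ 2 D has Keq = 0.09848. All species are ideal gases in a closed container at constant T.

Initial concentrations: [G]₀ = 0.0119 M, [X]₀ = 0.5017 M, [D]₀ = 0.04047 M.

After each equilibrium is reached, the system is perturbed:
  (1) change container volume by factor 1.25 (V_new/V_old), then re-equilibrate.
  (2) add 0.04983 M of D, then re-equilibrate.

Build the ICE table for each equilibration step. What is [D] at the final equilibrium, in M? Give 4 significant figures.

[D]_eq = 0.02162 M

Q₀ = 1.09 vs Keq = 0.09848 ⇒ Q>K, reverse
Step 1:
                   G          X          D
  I           0.0119     0.5017    0.04047
  C          0.01096    0.03289   -0.02192
  E          0.02286     0.5346    0.01855
  solve Keq expr → x = -0.01096; check Q = 0.09848
Then change container volume by factor 1.25 (V_new/V_old).
Step 2:
                   G          X          D
  I          0.01829     0.4277    0.01484
  C         0.001212   0.003636  -0.002424
  E           0.0195     0.4313    0.01241
  solve Keq expr → x = -0.001212; check Q = 0.09848
Then add 0.04983 M of D.
Step 3:
                   G          X          D
  I           0.0195     0.4313    0.06224
  C          0.02031    0.06093   -0.04062
  E          0.03981     0.4922    0.02162
  solve Keq expr → x = -0.02031; check Q = 0.09848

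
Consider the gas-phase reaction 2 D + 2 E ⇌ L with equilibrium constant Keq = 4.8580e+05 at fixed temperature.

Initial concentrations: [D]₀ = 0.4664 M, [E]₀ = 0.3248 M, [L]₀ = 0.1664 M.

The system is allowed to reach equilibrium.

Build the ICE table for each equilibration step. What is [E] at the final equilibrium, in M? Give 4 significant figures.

[E]_eq = 0.005567 M

Q₀ = 7.251 vs Keq = 4.8580e+05 ⇒ Q<K, forward
Step 1:
                  D         E         L
  I          0.4664    0.3248    0.1664
  C         -0.3192   -0.3192    0.1596
  E          0.1472  0.005567     0.326
  solve Keq expr → x = 0.1596; check Q = 4.8580e+05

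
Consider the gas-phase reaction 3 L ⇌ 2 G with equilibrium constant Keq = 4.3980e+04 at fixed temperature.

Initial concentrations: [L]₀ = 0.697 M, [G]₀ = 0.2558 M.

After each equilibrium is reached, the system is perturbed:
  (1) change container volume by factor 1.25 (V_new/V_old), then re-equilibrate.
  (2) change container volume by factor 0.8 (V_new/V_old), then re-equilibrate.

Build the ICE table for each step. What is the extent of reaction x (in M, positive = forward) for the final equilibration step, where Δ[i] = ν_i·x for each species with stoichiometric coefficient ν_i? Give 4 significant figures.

x = 5.6921e-04 M

Q₀ = 0.1932 vs Keq = 4.3980e+04 ⇒ Q<K, forward
Step 1:
                   L          G
  Initial      0.697     0.2558
  Change     -0.6745     0.4497
  Equil      0.02245     0.7055
  solve Keq expr → x = 0.2248; check Q = 4.3980e+04
Then change container volume by factor 1.25 (V_new/V_old).
Step 2:
                   L          G
  Initial    0.01796     0.5644
  Change    0.001366 -9.1073e-04
  Equil      0.01933     0.5635
  solve Keq expr → x = -4.5537e-04; check Q = 4.3980e+04
Then change container volume by factor 0.8 (V_new/V_old).
Step 3:
                   L          G
  Initial    0.02416     0.7044
  Change   -0.001708   0.001138
  Equil      0.02245     0.7055
  solve Keq expr → x = 5.6921e-04; check Q = 4.3980e+04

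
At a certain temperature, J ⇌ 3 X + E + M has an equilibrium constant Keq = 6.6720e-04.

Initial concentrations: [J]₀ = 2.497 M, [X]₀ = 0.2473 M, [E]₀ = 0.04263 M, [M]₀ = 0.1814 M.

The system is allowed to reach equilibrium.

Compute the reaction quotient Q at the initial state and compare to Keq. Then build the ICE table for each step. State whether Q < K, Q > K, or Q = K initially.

Q₀ = 4.6839e-05; Q < K (proceeds forward)

Q₀ = 4.6839e-05 vs Keq = 6.6720e-04 ⇒ Q<K, forward
Step 1:
                   J          X          E          M
  init         2.497     0.2473    0.04263     0.1814
  Δ          -0.0552     0.1656     0.0552     0.0552
  eq           2.442     0.4129    0.09783     0.2366
  solve Keq expr → x = 0.0552; check Q = 6.6720e-04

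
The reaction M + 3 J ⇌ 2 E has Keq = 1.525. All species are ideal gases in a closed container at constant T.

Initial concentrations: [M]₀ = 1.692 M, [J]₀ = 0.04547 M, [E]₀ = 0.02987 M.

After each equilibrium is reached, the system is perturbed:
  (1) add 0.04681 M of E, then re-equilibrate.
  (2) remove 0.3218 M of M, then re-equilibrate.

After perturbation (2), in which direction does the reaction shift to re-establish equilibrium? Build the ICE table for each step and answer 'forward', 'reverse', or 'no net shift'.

Direction: reverse

Q₀ = 5.609 vs Keq = 1.525 ⇒ Q>K, reverse
Step 1:
                    M           J           E
  I             1.692     0.04547     0.02987
  C          0.003923     0.01177   -0.007847
  E             1.696     0.05724     0.02202
  solve Keq expr → x = -0.003923; check Q = 1.525
Then add 0.04681 M of E.
Step 2:
                    M           J           E
  I             1.696     0.05724     0.06883
  C           0.01174     0.03521    -0.02347
  E             1.708     0.09245     0.04536
  solve Keq expr → x = -0.01174; check Q = 1.525
Then remove 0.3218 M of M.
Step 3:
                    M           J           E
  I             1.386     0.09245     0.04536
  C          0.001118    0.003354   -0.002236
  E             1.387      0.0958     0.04313
  solve Keq expr → x = -0.001118; check Q = 1.525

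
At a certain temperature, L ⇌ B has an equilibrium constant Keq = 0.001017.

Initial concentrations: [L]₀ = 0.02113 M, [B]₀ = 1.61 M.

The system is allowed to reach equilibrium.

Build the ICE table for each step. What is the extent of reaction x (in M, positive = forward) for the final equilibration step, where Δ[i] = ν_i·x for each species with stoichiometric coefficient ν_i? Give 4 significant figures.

x = -1.608 M

Q₀ = 76.19 vs Keq = 0.001017 ⇒ Q>K, reverse
Step 1:
                    L           B
  I           0.02113        1.61
  C             1.608      -1.608
  E             1.629    0.001657
  solve Keq expr → x = -1.608; check Q = 0.001017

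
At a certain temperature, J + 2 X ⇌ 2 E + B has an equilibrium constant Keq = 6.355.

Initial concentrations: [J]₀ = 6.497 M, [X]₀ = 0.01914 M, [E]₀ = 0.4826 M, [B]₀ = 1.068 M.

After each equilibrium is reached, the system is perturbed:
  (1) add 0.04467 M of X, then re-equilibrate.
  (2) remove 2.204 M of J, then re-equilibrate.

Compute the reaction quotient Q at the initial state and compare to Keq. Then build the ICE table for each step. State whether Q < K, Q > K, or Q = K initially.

Q₀ = 104.5 vs Keq = 6.355 ⇒ Q>K, reverse
Step 1:
                   J          X          E          B
  init         6.497    0.01914     0.4826      1.068
  Δ          0.02478    0.04956   -0.04956   -0.02478
  eq           6.522     0.0687      0.433      1.043
  solve Keq expr → x = -0.02478; check Q = 6.355
Then add 0.04467 M of X.
Step 2:
                   J          X          E          B
  init         6.522     0.1134      0.433      1.043
  Δ         -0.01894   -0.03788    0.03788    0.01894
  eq           6.503     0.0755     0.4709      1.062
  solve Keq expr → x = 0.01894; check Q = 6.355
Then remove 2.204 M of J.
Step 3:
                   J          X          E          B
  init         4.299     0.0755     0.4709      1.062
  Δ         0.007093    0.01419   -0.01419  -0.007093
  eq           4.306    0.08968     0.4567      1.055
  solve Keq expr → x = -0.007093; check Q = 6.355

Q₀ = 104.5; Q > K (proceeds reverse)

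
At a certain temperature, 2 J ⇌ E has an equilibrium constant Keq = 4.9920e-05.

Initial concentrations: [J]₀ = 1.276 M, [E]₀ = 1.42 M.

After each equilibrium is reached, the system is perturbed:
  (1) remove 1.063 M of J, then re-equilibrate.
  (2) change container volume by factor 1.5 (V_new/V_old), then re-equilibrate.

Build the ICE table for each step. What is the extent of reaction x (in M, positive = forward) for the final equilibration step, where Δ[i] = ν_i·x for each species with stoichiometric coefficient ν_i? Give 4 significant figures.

Q₀ = 0.8721 vs Keq = 4.9920e-05 ⇒ Q>K, reverse
Step 1:
                    J           E
  init          1.276        1.42
  Δ             2.838      -1.419
  eq            4.114  8.4502e-04
  solve Keq expr → x = -1.419; check Q = 4.9920e-05
Then remove 1.063 M of J.
Step 2:
                    J           E
  init          3.051  8.4502e-04
  Δ        7.6002e-04 -3.8001e-04
  eq            3.052  4.6501e-04
  solve Keq expr → x = -3.8001e-04; check Q = 4.9920e-05
Then change container volume by factor 1.5 (V_new/V_old).
Step 3:
                    J           E
  init          2.035  3.1001e-04
  Δ        2.0659e-04 -1.0329e-04
  eq            2.035  2.0671e-04
  solve Keq expr → x = -1.0329e-04; check Q = 4.9920e-05

x = -1.0329e-04 M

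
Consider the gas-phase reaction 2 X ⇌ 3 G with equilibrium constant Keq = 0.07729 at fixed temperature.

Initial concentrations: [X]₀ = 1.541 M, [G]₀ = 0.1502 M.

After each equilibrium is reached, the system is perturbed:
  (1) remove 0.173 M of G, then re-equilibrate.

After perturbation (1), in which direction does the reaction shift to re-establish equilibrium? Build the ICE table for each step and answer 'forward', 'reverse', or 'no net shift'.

Direction: forward

Q₀ = 0.001427 vs Keq = 0.07729 ⇒ Q<K, forward
Step 1:
                  X         G
  I           1.541    0.1502
  C         -0.2385    0.3578
  E           1.302     0.508
  solve Keq expr → x = 0.1193; check Q = 0.07729
Then remove 0.173 M of G.
Step 2:
                  X         G
  I           1.302     0.335
  C        -0.09811    0.1472
  E           1.204    0.4822
  solve Keq expr → x = 0.04905; check Q = 0.07729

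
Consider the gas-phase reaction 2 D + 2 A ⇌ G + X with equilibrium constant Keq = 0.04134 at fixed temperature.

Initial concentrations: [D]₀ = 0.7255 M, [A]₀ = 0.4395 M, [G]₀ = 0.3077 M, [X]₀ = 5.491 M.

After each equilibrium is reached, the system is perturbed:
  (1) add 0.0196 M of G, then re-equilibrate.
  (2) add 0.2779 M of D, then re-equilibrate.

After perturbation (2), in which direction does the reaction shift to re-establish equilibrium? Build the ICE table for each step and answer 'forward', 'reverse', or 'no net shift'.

Q₀ = 16.62 vs Keq = 0.04134 ⇒ Q>K, reverse
Step 1:
                    D           A           G           X
  I            0.7255      0.4395      0.3077       5.491
  C            0.5866      0.5866     -0.2933     -0.2933
  E             1.312       1.026     0.01442       5.198
  solve Keq expr → x = -0.2933; check Q = 0.04134
Then add 0.0196 M of G.
Step 2:
                    D           A           G           X
  I             1.312       1.026     0.03402       5.198
  C           0.03538     0.03538    -0.01769    -0.01769
  E             1.347       1.061     0.01633        5.18
  solve Keq expr → x = -0.01769; check Q = 0.04134
Then add 0.2779 M of D.
Step 3:
                    D           A           G           X
  I             1.625       1.061     0.01633        5.18
  C          -0.01292    -0.01292    0.006458    0.006458
  E             1.612       1.049     0.02278       5.186
  solve Keq expr → x = 0.006458; check Q = 0.04134

Direction: forward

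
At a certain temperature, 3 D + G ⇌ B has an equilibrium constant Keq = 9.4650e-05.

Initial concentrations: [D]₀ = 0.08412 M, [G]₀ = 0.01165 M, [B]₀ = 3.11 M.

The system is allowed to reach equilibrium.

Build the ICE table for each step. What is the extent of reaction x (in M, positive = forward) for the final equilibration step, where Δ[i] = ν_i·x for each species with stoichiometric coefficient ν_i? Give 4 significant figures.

x = -2.918 M

Q₀ = 4.4847e+05 vs Keq = 9.4650e-05 ⇒ Q>K, reverse
Step 1:
                   D          G          B
  init       0.08412    0.01165       3.11
  Δ            8.755      2.918     -2.918
  eq           8.839       2.93     0.1915
  solve Keq expr → x = -2.918; check Q = 9.4650e-05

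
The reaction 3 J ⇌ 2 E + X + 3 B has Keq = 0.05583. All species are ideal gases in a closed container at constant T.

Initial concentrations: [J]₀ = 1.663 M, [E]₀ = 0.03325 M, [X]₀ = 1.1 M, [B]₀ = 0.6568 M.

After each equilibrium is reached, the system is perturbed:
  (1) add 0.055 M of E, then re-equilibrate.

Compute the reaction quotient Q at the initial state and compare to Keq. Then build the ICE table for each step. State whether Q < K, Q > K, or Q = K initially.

Q₀ = 7.4920e-05; Q < K (proceeds forward)

Q₀ = 7.4920e-05 vs Keq = 0.05583 ⇒ Q<K, forward
Step 1:
                   J          E          X          B
  I            1.663    0.03325        1.1     0.6568
  C          -0.3848     0.2566     0.1283     0.3848
  E            1.278     0.2898      1.228      1.042
  solve Keq expr → x = 0.1283; check Q = 0.05583
Then add 0.055 M of E.
Step 2:
                   J          E          X          B
  I            1.278     0.3448      1.228      1.042
  C          0.03647   -0.02432   -0.01216   -0.03647
  E            1.315     0.3205      1.216      1.005
  solve Keq expr → x = -0.01216; check Q = 0.05583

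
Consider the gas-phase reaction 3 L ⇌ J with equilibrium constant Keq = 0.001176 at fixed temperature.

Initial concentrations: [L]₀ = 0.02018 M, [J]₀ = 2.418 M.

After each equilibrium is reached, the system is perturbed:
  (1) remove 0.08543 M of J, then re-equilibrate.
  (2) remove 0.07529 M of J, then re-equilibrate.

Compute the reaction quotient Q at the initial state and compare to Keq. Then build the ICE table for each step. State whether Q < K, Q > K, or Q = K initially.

Q₀ = 2.9423e+05 vs Keq = 0.001176 ⇒ Q>K, reverse
Step 1:
                    L           J
  I           0.02018       2.418
  C             6.344      -2.115
  E             6.365      0.3032
  solve Keq expr → x = -2.115; check Q = 0.001176
Then remove 0.08543 M of J.
Step 2:
                    L           J
  I             6.365      0.2178
  C           -0.1809      0.0603
  E             6.184      0.2781
  solve Keq expr → x = 0.0603; check Q = 0.001176
Then remove 0.07529 M of J.
Step 3:
                    L           J
  I             6.184      0.2028
  C            -0.162       0.054
  E             6.022      0.2568
  solve Keq expr → x = 0.054; check Q = 0.001176

Q₀ = 2.9423e+05; Q > K (proceeds reverse)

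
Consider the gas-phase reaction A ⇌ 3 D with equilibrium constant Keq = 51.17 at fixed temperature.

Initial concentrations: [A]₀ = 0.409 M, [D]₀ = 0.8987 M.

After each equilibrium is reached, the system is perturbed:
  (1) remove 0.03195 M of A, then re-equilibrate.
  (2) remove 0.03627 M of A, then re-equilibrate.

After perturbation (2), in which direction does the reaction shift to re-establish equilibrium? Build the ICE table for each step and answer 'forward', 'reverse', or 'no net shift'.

Q₀ = 1.775 vs Keq = 51.17 ⇒ Q<K, forward
Step 1:
                  A         D
  init        0.409    0.8987
  Δ          -0.297    0.8909
  eq          0.112      1.79
  solve Keq expr → x = 0.297; check Q = 51.17
Then remove 0.03195 M of A.
Step 2:
                  A         D
  init      0.08007      1.79
  Δ         0.02069  -0.06208
  eq         0.1008     1.728
  solve Keq expr → x = -0.02069; check Q = 51.17
Then remove 0.03627 M of A.
Step 3:
                  A         D
  init      0.06449     1.728
  Δ         0.02413  -0.07238
  eq        0.08862     1.655
  solve Keq expr → x = -0.02413; check Q = 51.17

Direction: reverse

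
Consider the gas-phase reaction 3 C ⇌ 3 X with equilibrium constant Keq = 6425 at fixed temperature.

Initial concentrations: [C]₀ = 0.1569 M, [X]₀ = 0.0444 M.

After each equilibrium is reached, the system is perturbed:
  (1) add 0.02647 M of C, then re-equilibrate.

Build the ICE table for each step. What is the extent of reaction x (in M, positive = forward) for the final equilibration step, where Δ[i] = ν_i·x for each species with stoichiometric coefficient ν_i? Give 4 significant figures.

x = 0.008373 M

Q₀ = 0.02266 vs Keq = 6425 ⇒ Q<K, forward
Step 1:
                    C           X
  Initial      0.1569      0.0444
  Change      -0.1466      0.1466
  Equil       0.01028       0.191
  solve Keq expr → x = 0.04887; check Q = 6425
Then add 0.02647 M of C.
Step 2:
                    C           X
  Initial     0.03675       0.191
  Change     -0.02512     0.02512
  Equil       0.01163      0.2161
  solve Keq expr → x = 0.008373; check Q = 6425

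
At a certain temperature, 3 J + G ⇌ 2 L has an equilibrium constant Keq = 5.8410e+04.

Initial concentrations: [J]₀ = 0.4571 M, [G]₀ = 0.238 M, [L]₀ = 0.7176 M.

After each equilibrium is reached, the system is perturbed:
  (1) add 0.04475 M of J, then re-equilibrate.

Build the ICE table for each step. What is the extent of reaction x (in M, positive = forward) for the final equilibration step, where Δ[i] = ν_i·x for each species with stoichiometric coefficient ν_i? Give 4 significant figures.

x = 0.01369 M

Q₀ = 22.65 vs Keq = 5.8410e+04 ⇒ Q<K, forward
Step 1:
                  J         G         L
  Initial    0.4571     0.238    0.7176
  Change    -0.4028   -0.1343    0.2685
  Equil     0.05434    0.1037    0.9861
  solve Keq expr → x = 0.1343; check Q = 5.8410e+04
Then add 0.04475 M of J.
Step 2:
                  J         G         L
  Initial   0.09909    0.1037    0.9861
  Change   -0.04108  -0.01369   0.02738
  Equil     0.05802   0.09006     1.013
  solve Keq expr → x = 0.01369; check Q = 5.8410e+04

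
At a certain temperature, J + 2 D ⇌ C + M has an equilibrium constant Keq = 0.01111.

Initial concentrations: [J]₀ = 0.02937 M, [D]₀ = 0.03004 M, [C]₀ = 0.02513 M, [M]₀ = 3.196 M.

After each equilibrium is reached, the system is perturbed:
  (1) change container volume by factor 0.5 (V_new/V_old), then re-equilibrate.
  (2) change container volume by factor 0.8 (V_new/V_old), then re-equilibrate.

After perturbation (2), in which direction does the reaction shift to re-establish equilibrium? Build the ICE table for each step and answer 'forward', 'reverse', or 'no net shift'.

Direction: forward

Q₀ = 3030 vs Keq = 0.01111 ⇒ Q>K, reverse
Step 1:
                    J           D           C           M
  Initial     0.02937     0.03004     0.02513       3.196
  Change      0.02513     0.05026    -0.02513    -0.02513
  Equil        0.0545      0.0803  1.2312e-06       3.171
  solve Keq expr → x = -0.02513; check Q = 0.01111
Then change container volume by factor 0.5 (V_new/V_old).
Step 2:
                    J           D           C           M
  Initial       0.109      0.1606  2.4624e-06       6.342
  Change  -2.4620e-06 -4.9239e-06  2.4620e-06  2.4620e-06
  Equil         0.109      0.1606  4.9244e-06       6.342
  solve Keq expr → x = 2.4620e-06; check Q = 0.01111
Then change container volume by factor 0.8 (V_new/V_old).
Step 3:
                    J           D           C           M
  Initial      0.1362      0.2007  6.1555e-06       7.927
  Change  -1.5385e-06 -3.0771e-06  1.5385e-06  1.5385e-06
  Equil        0.1362      0.2007  7.6940e-06       7.927
  solve Keq expr → x = 1.5385e-06; check Q = 0.01111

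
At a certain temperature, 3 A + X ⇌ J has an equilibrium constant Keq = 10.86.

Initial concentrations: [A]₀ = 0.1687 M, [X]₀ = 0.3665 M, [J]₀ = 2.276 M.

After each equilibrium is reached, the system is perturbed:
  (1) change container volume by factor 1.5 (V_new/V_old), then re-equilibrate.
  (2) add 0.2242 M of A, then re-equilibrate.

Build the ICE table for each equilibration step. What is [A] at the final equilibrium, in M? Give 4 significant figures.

Q₀ = 1293 vs Keq = 10.86 ⇒ Q>K, reverse
Step 1:
                  A         X         J
  init       0.1687    0.3665     2.276
  Δ          0.5384    0.1795   -0.1795
  eq         0.7071     0.546     2.097
  solve Keq expr → x = -0.1795; check Q = 10.86
Then change container volume by factor 1.5 (V_new/V_old).
Step 2:
                  A         X         J
  init       0.4714     0.364     1.398
  Δ          0.1889   0.06296  -0.06296
  eq         0.6603    0.4269     1.335
  solve Keq expr → x = -0.06296; check Q = 10.86
Then add 0.2242 M of A.
Step 3:
                  A         X         J
  init       0.8845    0.4269     1.335
  Δ         -0.1798  -0.05994   0.05994
  eq         0.7047     0.367     1.395
  solve Keq expr → x = 0.05994; check Q = 10.86

[A]_eq = 0.7047 M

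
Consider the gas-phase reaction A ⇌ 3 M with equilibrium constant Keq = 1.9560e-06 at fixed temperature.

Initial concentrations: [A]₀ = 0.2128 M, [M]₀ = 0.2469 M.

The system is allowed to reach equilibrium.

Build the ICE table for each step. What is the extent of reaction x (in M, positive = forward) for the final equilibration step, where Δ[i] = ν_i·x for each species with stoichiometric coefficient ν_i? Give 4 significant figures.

Q₀ = 0.07073 vs Keq = 1.9560e-06 ⇒ Q>K, reverse
Step 1:
                    A           M
  init         0.2128      0.2469
  Δ           0.07953     -0.2386
  eq           0.2923      0.0083
  solve Keq expr → x = -0.07953; check Q = 1.9560e-06

x = -0.07953 M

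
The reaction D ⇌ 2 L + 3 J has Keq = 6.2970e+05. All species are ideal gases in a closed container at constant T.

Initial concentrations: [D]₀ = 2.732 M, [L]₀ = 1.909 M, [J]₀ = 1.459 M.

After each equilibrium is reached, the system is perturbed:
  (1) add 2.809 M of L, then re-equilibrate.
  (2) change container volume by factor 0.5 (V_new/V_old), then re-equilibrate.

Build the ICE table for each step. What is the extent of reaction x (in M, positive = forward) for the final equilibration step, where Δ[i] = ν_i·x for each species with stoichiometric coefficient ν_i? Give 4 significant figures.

Q₀ = 4.143 vs Keq = 6.2970e+05 ⇒ Q<K, forward
Step 1:
                  D         L         J
  init        2.732     1.909     1.459
  Δ          -2.662     5.324     7.986
  eq           0.07     7.233     9.445
  solve Keq expr → x = 2.662; check Q = 6.2970e+05
Then add 2.809 M of L.
Step 2:
                  D         L         J
  init         0.07     10.04     9.445
  Δ         0.05516   -0.1103   -0.1655
  eq         0.1252     9.932      9.28
  solve Keq expr → x = -0.05516; check Q = 6.2970e+05
Then change container volume by factor 0.5 (V_new/V_old).
Step 3:
                  D         L         J
  init       0.2503     19.86     18.56
  Δ           1.274    -2.548    -3.821
  eq          1.524     17.32     14.74
  solve Keq expr → x = -1.274; check Q = 6.2970e+05

x = -1.274 M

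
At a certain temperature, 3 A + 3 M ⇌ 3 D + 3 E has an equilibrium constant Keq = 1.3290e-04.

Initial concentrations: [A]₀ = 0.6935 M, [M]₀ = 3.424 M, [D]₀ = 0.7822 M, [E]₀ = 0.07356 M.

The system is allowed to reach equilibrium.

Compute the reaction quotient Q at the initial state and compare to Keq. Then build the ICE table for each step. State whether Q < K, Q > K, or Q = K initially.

Q₀ = 1.4228e-05 vs Keq = 1.3290e-04 ⇒ Q<K, forward
Step 1:
                  A         M         D         E
  init       0.6935     3.424    0.7822   0.07356
  Δ        -0.05683  -0.05683   0.05683   0.05683
  eq         0.6367     3.367     0.839    0.1304
  solve Keq expr → x = 0.01894; check Q = 1.3290e-04

Q₀ = 1.4228e-05; Q < K (proceeds forward)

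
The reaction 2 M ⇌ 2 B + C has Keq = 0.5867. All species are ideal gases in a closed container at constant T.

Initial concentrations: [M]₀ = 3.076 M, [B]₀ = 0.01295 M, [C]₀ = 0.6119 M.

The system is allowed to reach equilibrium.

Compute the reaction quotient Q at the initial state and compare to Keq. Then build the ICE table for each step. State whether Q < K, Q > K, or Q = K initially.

Q₀ = 1.0845e-05 vs Keq = 0.5867 ⇒ Q<K, forward
Step 1:
                  M         B         C
  Initial     3.076   0.01295    0.6119
  Change     -1.247     1.247    0.6236
  Equil       1.829      1.26     1.236
  solve Keq expr → x = 0.6236; check Q = 0.5867

Q₀ = 1.0845e-05; Q < K (proceeds forward)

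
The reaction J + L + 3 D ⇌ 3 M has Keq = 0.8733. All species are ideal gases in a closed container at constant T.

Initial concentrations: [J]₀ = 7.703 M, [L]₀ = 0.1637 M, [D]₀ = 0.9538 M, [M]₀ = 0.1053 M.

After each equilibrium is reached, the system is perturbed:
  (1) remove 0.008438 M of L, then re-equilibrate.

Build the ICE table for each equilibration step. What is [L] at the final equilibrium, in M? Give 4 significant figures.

Q₀ = 0.001067 vs Keq = 0.8733 ⇒ Q<K, forward
Step 1:
                  J         L         D         M
  Initial     7.703    0.1637    0.9538    0.1053
  Change    -0.1109   -0.1109   -0.3326    0.3326
  Equil       7.592   0.05283    0.6212    0.4379
  solve Keq expr → x = 0.1109; check Q = 0.8733
Then remove 0.008438 M of L.
Step 2:
                  J         L         D         M
  Initial     7.592    0.0444    0.6212    0.4379
  Change   0.003049  0.003049  0.009147 -0.009147
  Equil       7.595   0.04744    0.6303    0.4288
  solve Keq expr → x = -0.003049; check Q = 0.8733

[L]_eq = 0.04744 M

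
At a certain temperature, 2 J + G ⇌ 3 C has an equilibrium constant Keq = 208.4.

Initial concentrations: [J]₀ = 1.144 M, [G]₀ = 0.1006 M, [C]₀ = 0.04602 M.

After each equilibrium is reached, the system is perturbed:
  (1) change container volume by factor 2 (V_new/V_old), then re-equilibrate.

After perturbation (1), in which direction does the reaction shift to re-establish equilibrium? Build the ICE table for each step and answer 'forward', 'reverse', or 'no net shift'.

Q₀ = 7.4027e-04 vs Keq = 208.4 ⇒ Q<K, forward
Step 1:
                   J          G          C
  I            1.144     0.1006    0.04602
  C          -0.2007    -0.1004     0.3011
  E           0.9433 2.2562e-04     0.3471
  solve Keq expr → x = 0.1004; check Q = 208.4
Then change container volume by factor 2 (V_new/V_old).
Step 2:
                   J          G          C
  I           0.4716 1.1281e-04     0.1736
  C                0          0          0
  E           0.4716 1.1281e-04     0.1736
  solve Keq expr → x = 0; check Q = 208.4

Direction: no net shift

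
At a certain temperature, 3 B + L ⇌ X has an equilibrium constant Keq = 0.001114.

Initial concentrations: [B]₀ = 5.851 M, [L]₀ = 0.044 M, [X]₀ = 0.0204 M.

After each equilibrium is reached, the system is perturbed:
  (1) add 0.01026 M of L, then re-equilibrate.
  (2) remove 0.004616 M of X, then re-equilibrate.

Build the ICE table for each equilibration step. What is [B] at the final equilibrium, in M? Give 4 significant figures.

Q₀ = 0.002315 vs Keq = 0.001114 ⇒ Q>K, reverse
Step 1:
                    B           L           X
  Initial       5.851       0.044      0.0204
  Change      0.02558    0.008525   -0.008525
  Equil         5.877     0.05253     0.01187
  solve Keq expr → x = -0.008525; check Q = 0.001114
Then add 0.01026 M of L.
Step 2:
                    B           L           X
  Initial       5.877     0.06279     0.01187
  Change     -0.00558    -0.00186     0.00186
  Equil         5.871     0.06093     0.01373
  solve Keq expr → x = 0.00186; check Q = 0.001114
Then remove 0.004616 M of X.
Step 3:
                    B           L           X
  Initial       5.871     0.06093    0.009119
  Change     -0.01112   -0.003707    0.003707
  Equil          5.86     0.05722     0.01283
  solve Keq expr → x = 0.003707; check Q = 0.001114

[B]_eq = 5.86 M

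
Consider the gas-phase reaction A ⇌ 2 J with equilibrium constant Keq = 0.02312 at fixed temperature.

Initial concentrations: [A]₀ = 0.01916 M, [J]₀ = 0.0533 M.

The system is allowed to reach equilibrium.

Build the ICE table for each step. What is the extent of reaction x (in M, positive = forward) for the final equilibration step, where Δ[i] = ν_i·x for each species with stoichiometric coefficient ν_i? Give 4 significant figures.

Q₀ = 0.1483 vs Keq = 0.02312 ⇒ Q>K, reverse
Step 1:
                    A           J
  Initial     0.01916      0.0533
  Change      0.01301    -0.02603
  Equil       0.03217     0.02727
  solve Keq expr → x = -0.01301; check Q = 0.02312

x = -0.01301 M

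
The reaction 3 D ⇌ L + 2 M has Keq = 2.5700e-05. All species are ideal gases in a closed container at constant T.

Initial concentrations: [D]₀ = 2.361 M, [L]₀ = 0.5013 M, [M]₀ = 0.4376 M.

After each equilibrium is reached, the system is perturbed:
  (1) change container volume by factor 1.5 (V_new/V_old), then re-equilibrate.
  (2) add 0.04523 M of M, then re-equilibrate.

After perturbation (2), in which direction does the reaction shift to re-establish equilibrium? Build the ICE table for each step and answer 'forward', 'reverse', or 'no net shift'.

Direction: reverse

Q₀ = 0.007294 vs Keq = 2.5700e-05 ⇒ Q>K, reverse
Step 1:
                    D           L           M
  init          2.361      0.5013      0.4376
  Δ            0.5868     -0.1956     -0.3912
  eq            2.948      0.3057      0.0464
  solve Keq expr → x = -0.1956; check Q = 2.5700e-05
Then change container volume by factor 1.5 (V_new/V_old).
Step 2:
                    D           L           M
  init          1.965      0.2038     0.03094
  Δ                 0           0           0
  eq            1.965      0.2038     0.03094
  solve Keq expr → x = 0; check Q = 2.5700e-05
Then add 0.04523 M of M.
Step 3:
                    D           L           M
  init          1.965      0.2038     0.07617
  Δ           0.06289    -0.02096    -0.04192
  eq            2.028      0.1828     0.03424
  solve Keq expr → x = -0.02096; check Q = 2.5700e-05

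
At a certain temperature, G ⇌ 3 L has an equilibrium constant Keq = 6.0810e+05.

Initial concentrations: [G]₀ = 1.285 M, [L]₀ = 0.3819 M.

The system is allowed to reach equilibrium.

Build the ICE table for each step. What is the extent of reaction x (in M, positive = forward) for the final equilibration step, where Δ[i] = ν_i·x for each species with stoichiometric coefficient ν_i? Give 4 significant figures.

x = 1.285 M

Q₀ = 0.04335 vs Keq = 6.0810e+05 ⇒ Q<K, forward
Step 1:
                   G          L
  init         1.285     0.3819
  Δ           -1.285      3.855
  eq      1.2504e-04      4.237
  solve Keq expr → x = 1.285; check Q = 6.0810e+05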